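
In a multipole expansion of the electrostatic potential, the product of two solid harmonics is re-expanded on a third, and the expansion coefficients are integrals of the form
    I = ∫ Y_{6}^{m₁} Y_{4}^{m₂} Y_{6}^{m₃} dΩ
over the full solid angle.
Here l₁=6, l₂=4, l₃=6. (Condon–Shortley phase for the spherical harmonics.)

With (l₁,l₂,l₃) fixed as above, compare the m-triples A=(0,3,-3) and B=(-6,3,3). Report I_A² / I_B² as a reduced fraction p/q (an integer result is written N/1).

Shared (l₁,l₂,l₃)=(6,4,6): N and (l;000)² cancel in I_A²/I_B².
A: Δ = 4!·8!·4!/17! = 1/15315300; Racah Σ t=3..4: t=3:−1/103680 t=4:+1/207360 = -1/207360; ⇒ 3j(6 4 6; 0 3 -3)² = 21/2431, sgn +1
B: Δ = 4!·8!·4!/17! = 1/15315300; Racah Σ t=4..4: t=4:+1/5806080 = 1/5806080; ⇒ 3j(6 4 6; -6 3 3)² = 9/884, sgn -1
I_A²/I_B² = (21/2431)/(9/884) = 28/33

28/33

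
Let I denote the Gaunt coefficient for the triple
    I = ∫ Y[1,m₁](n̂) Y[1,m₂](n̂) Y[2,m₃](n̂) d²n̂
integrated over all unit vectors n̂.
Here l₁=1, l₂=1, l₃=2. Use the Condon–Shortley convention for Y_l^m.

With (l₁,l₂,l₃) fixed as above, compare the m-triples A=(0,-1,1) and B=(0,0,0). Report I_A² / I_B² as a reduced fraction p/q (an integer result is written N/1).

3/4

Same 1,1,2: normalisation and zero-m 3j drop out of the ratio.
A: Δ: 0! 2! 2! / 5! → 1/30; sum: t=0:+1/2 = 1/2; 3j²(1 1 2; 0 -1 1) = Δ·Π!·Σ² = 1/10  (sign -1)
B: Δ: 0! 2! 2! / 5! → 1/30; sum: t=0:+1/1 = 1/1; 3j²(1 1 2; 0 0 0) = Δ·Π!·Σ² = 2/15  (sign +1)
I_A²/I_B² = (1/10)/(2/15) = 3/4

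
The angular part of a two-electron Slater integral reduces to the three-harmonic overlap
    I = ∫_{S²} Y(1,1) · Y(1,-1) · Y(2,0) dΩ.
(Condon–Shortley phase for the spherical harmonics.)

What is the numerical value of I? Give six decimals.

0.126157

Checks pass: Σm=0; 4 even; l₃=2∈[0,2].
(2·1+1)(2·1+1)(2·2+1) = 45
Δ: 0! 2! 2! / 5! → 1/30
sum: t=0:+1/1 = 1/1
3j²(1 1 2; 0 0 0) = Δ·Π!·Σ² = 2/15  (sign +1)
sum: t=0:+1/4 = 1/4
3j²(1 1 2; 1 -1 0) = Δ·Π!·Σ² = 1/30  (sign +1)
combine: 4πI² = 45·2/15·1/30 = 1/5
take √, sign +1: I = 0.12615663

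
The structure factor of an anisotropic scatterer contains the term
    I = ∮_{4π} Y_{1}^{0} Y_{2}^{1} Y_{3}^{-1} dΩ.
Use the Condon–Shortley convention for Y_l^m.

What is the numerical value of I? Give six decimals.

Checks pass: Σm=0; 6 even; l₃=3∈[1,3].
(2·1+1)(2·2+1)(2·3+1) = 105
Δ: 0! 2! 4! / 7! → 1/105
sum: t=0:+1/4 = 1/4
3j²(1 2 3; 0 0 0) = Δ·Π!·Σ² = 3/35  (sign -1)
sum: t=0:+1/6 = 1/6
3j²(1 2 3; 0 1 -1) = Δ·Π!·Σ² = 8/105  (sign +1)
combine: 4πI² = 105·3/35·8/105 = 24/35
take √, sign -1: I = -0.23359668

-0.233597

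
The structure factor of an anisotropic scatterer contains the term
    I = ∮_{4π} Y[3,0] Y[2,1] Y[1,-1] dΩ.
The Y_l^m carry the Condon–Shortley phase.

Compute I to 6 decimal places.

0.143048

Checks pass: Σm=0; 6 even; l₃=1∈[1,5].
(2·3+1)(2·2+1)(2·1+1) = 105
Δ: 4! 2! 0! / 7! → 1/105
sum: t=2:+1/4 = 1/4
3j²(3 2 1; 0 0 0) = Δ·Π!·Σ² = 3/35  (sign -1)
sum: t=3:−1/12 = -1/12
3j²(3 2 1; 0 1 -1) = Δ·Π!·Σ² = 1/35  (sign -1)
combine: 4πI² = 105·3/35·1/35 = 9/35
take √, sign +1: I = 0.14304817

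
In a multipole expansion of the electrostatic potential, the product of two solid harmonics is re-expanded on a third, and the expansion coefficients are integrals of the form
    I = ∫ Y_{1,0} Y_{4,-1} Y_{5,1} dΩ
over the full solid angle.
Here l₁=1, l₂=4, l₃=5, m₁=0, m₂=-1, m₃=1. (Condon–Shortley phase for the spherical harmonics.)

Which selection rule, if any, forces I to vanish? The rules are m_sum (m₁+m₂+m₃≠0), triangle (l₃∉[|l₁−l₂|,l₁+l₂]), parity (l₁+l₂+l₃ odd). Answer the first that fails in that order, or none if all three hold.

none

Σmᵢ = 0  ✓
l₃∈[|l₁−l₂|,l₁+l₂]=[3,5], have l₃=5  ✓
Σlᵢ = 10 ⇒ even  ✓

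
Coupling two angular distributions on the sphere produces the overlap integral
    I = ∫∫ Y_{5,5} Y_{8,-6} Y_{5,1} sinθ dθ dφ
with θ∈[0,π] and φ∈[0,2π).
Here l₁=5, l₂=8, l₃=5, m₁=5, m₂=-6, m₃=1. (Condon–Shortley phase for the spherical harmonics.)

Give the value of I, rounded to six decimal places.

-0.193994

Checks pass: Σm=0; 18 even; l₃=5∈[3,13].
(2·5+1)(2·8+1)(2·5+1) = 2057
Δ: 8! 2! 8! / 19! → 1/37413090
sum: t=3:−1/1036800 t=4:+1/331776 t=5:−1/1036800 = 1/921600
3j²(5 8 5; 0 0 0) = Δ·Π!·Σ² = 490/46189  (sign -1)
sum: t=0:+1/116121600 = 1/116121600
3j²(5 8 5; 5 -6 1) = Δ·Π!·Σ² = 7/323  (sign +1)
combine: 4πI² = 2057·490/46189·7/323 = 37730/79781
take √, sign -1: I = -0.19399419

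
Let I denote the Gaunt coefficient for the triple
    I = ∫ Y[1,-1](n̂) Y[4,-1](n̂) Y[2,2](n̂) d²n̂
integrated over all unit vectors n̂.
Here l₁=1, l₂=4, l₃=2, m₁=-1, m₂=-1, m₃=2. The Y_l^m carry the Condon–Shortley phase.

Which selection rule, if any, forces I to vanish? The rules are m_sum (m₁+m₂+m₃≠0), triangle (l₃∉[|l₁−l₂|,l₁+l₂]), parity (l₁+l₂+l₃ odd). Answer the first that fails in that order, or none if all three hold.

m₁+m₂+m₃ = -1 − 1 + 2 = 0  ✓
triangle: |1−4|=3 ≤ l₃=2 ≤ 1+4=5  ✗
parity: l₁+l₂+l₃ = 7 is odd

triangle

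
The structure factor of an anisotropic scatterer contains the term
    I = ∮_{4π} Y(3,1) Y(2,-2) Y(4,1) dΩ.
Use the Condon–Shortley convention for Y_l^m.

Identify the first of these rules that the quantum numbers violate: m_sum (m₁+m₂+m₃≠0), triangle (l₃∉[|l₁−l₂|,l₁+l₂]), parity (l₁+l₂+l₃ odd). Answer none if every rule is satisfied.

m₁+m₂+m₃ = 1 − 2 + 1 = 0  ✓
triangle: |3−2|=1 ≤ l₃=4 ≤ 3+2=5  ✓
parity: l₁+l₂+l₃ = 9 is odd  ✗

parity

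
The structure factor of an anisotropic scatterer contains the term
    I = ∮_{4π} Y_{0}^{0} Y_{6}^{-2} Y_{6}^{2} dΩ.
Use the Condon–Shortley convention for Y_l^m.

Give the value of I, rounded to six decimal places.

0.282095

Rules hold: Σm=0, L=12 even, 6≤6≤6.
N = 1·13·13 = 169
Δ = 0!·0!·12!/13! = 1/13
Racah Σ t=0..0: t=0:+1/518400 = 1/518400
⇒ 3j(0 6 6; 0 0 0)² = 1/13, sgn +1
Racah Σ t=0..0: t=0:+1/967680 = 1/967680
⇒ 3j(0 6 6; 0 -2 2)² = 1/13, sgn +1
4πI² = N·(3j₀)²·(3jₘ)² = 1/1
I = +1·√(1/4π) = 0.28209479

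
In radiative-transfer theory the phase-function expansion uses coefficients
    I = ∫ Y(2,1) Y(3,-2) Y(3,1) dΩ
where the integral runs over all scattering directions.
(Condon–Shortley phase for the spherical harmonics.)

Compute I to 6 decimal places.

0.162868

Rules hold: Σm=0, L=8 even, 1≤3≤5.
N = 5·7·7 = 245
Δ = 2!·2!·4!/9! = 1/3780
Racah Σ t=0..2: t=0:+1/24 t=1:−1/4 t=2:+1/24 = -1/6
⇒ 3j(2 3 3; 0 0 0)² = 4/105, sgn +1
Racah Σ t=0..1: t=0:+1/12 t=1:−1/48 = 1/16
⇒ 3j(2 3 3; 1 -2 1)² = 1/28, sgn +1
4πI² = N·(3j₀)²·(3jₘ)² = 1/3
I = +1·√(0.333333/4π) = 0.16286750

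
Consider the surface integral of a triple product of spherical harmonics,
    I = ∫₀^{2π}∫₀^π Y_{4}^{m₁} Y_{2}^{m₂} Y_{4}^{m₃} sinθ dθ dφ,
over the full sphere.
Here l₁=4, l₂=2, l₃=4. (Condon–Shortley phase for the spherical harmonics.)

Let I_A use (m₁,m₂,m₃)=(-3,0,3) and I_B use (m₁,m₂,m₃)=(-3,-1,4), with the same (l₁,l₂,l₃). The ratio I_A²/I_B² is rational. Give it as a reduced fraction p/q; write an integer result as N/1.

1/12

Same 4,2,4: normalisation and zero-m 3j drop out of the ratio.
A: Δ: 2! 6! 2! / 11! → 1/13860; sum: t=1:−1/720 t=2:+1/480 = 1/1440; 3j²(4 2 4; -3 0 3) = Δ·Π!·Σ² = 7/1980  (sign -1)
B: Δ: 2! 6! 2! / 11! → 1/13860; sum: t=1:−1/1440 = -1/1440; 3j²(4 2 4; -3 -1 4) = Δ·Π!·Σ² = 7/165  (sign -1)
I_A²/I_B² = (7/1980)/(7/165) = 1/12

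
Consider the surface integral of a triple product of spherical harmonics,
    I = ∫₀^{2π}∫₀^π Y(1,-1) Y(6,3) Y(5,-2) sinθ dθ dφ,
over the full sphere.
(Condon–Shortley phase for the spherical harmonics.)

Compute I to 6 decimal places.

-0.245154

m-sum 0 ✓  L=12 even ✓  5≤5≤7 ✓
Π(2lᵢ+1) = 3×13×11 = 429
triangle coeff Δ(1,6,5) = 1/858
Σ_t [1,1]: t=1:−1/14400 = -1/14400
(3j)²=6/143 [(1 6 5; 0 0 0)], sign=+1
Σ_t [2,2]: t=2:+1/60480 = 1/60480
(3j)²=6/143 [(1 6 5; -1 3 -2)], sign=-1
⇒ 4πI² = 108/143
I = (-1)√(108/143/(4π)) = -0.24515397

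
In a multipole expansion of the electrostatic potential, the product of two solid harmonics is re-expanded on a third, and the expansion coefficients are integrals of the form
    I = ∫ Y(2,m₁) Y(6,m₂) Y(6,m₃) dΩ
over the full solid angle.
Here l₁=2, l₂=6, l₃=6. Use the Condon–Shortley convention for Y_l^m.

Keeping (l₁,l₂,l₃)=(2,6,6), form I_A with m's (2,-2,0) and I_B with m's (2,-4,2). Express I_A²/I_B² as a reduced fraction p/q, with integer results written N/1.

14/9

Shared (l₁,l₂,l₃)=(2,6,6): N and (l;000)² cancel in I_A²/I_B².
A: Δ = 2!·2!·10!/15! = 1/90090; Racah Σ t=0..0: t=0:+1/69120 = 1/69120; ⇒ 3j(2 6 6; 2 -2 0)² = 4/143, sgn +1
B: Δ = 2!·2!·10!/15! = 1/90090; Racah Σ t=0..0: t=0:+1/322560 = 1/322560; ⇒ 3j(2 6 6; 2 -4 2)² = 18/1001, sgn +1
I_A²/I_B² = (4/143)/(18/1001) = 14/9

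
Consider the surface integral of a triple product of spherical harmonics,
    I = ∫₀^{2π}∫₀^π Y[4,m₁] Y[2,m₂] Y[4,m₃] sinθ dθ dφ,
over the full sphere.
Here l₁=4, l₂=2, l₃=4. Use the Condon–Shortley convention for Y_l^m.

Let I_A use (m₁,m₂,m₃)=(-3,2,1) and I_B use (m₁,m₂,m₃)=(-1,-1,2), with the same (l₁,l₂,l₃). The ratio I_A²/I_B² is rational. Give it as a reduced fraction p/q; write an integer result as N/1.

l's match ⇒ only the (l;m) 3-j factors differ between A and B.
A: triangle coeff Δ(4,2,4) = 1/13860; Σ_t [2,2]: t=2:+1/480 = 1/480; (3j)²=3/110 [(4 2 4; -3 2 1)], sign=-1
B: triangle coeff Δ(4,2,4) = 1/13860; Σ_t [0,1]: t=0:+1/240 t=1:−1/96 = -1/160; (3j)²=27/1540 [(4 2 4; -1 -1 2)], sign=-1
I_A²/I_B² = (3/110)/(27/1540) = 14/9

14/9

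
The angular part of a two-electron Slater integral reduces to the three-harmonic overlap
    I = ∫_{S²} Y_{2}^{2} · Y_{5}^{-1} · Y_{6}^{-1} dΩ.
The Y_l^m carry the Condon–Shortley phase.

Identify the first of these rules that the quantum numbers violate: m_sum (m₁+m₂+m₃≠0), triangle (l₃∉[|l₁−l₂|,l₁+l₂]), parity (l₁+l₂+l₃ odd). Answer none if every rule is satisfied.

Σmᵢ = 0  ✓
l₃∈[|l₁−l₂|,l₁+l₂]=[3,7], have l₃=6  ✓
Σlᵢ = 13 ⇒ odd  ✗

parity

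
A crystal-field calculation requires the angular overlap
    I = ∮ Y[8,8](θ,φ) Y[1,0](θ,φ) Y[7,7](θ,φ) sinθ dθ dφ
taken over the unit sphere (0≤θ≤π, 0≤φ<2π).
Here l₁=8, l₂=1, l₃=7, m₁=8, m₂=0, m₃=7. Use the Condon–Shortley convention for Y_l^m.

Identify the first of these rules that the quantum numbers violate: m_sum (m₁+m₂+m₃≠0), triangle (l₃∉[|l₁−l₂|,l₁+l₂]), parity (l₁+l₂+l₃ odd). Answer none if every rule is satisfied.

m_sum

m₁+m₂+m₃ = 8 + 0 + 7 = 15  ✗
triangle: |8−1|=7 ≤ l₃=7 ≤ 8+1=9
parity: l₁+l₂+l₃ = 16 is even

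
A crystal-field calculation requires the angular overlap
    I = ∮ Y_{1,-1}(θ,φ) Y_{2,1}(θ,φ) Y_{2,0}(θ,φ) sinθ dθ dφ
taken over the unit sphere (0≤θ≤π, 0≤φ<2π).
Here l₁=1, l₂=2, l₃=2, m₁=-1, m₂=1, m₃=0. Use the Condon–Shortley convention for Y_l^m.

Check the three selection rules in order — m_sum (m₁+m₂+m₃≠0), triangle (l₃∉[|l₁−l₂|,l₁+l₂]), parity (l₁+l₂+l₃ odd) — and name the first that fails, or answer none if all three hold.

azimuthal sum: -1 + 1 + 0 = 0  ✓
1 ≤ 2 ≤ 3 (triangle on l)  ✓
L = 1 + 2 + 2 = 5 (odd)  ✗

parity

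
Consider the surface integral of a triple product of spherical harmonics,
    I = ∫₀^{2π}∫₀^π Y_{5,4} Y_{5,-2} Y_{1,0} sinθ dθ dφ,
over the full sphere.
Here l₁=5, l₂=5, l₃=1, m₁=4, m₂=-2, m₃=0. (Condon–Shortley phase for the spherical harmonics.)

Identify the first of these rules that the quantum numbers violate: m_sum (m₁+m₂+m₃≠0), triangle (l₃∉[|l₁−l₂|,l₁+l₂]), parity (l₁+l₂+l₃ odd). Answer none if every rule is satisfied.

Σmᵢ = 2  ✗
l₃∈[|l₁−l₂|,l₁+l₂]=[0,10], have l₃=1
Σlᵢ = 11 ⇒ odd

m_sum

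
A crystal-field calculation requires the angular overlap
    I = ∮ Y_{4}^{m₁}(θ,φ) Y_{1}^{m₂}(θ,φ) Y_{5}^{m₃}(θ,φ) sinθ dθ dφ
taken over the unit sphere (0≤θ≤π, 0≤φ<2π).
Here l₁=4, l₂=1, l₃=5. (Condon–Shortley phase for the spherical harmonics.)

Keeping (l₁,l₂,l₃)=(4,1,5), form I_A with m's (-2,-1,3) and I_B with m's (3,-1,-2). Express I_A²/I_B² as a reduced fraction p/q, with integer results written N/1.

28/3

l's match ⇒ only the (l;m) 3-j factors differ between A and B.
A: triangle coeff Δ(4,1,5) = 1/495; Σ_t [0,0]: t=0:+1/2880 = 1/2880; (3j)²=28/495 [(4 1 5; -2 -1 3)], sign=+1
B: triangle coeff Δ(4,1,5) = 1/495; Σ_t [0,0]: t=0:+1/10080 = 1/10080; (3j)²=1/165 [(4 1 5; 3 -1 -2)], sign=-1
I_A²/I_B² = (28/495)/(1/165) = 28/3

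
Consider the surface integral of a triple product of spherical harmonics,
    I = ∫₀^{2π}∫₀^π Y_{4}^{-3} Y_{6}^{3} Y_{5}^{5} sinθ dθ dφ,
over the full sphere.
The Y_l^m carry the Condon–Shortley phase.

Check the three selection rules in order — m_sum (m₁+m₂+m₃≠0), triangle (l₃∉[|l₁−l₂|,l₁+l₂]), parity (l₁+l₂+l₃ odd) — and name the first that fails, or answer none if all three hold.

m_sum

azimuthal sum: -3 + 3 + 5 = 5  ✗
2 ≤ 5 ≤ 10 (triangle on l)
L = 4 + 6 + 5 = 15 (odd)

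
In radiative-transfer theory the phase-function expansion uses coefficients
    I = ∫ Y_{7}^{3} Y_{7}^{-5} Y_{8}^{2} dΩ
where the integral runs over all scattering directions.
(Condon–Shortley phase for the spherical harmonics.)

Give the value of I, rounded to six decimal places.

m-sum 0 ✓  L=22 even ✓  0≤8≤14 ✓
Π(2lᵢ+1) = 15×15×17 = 3825
triangle coeff Δ(7,7,8) = 1/22086194130
Σ_t [0,6]: t=0:+1/18289152000 t=1:−1/248832000 t=2:+1/24883200 t=3:−1/11943936 t=4:+1/24883200 t=5:−1/248832000 t=6:+1/18289152000 = -11/975421440
(3j)²=1750/289731 [(7 7 8; 0 0 0)], sign=-1
Σ_t [0,2]: t=0:+1/597196800 t=1:−1/435456000 t=2:+1/2786918400 = -11/41803776000
(3j)²=66/96577 [(7 7 8; 3 -5 2)], sign=-1
⇒ 4πI² = 8662500/548653937
I = (+1)√(8662500/548653937/(4π)) = 0.03544602

0.035446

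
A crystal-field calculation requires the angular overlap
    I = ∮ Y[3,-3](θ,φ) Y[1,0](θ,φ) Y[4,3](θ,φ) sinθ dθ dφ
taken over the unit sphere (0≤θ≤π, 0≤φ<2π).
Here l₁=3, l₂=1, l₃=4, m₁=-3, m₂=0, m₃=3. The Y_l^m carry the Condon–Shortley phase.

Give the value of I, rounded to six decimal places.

Checks pass: Σm=0; 8 even; l₃=4∈[2,4].
(2·3+1)(2·1+1)(2·4+1) = 189
Δ: 0! 6! 2! / 9! → 1/252
sum: t=0:+1/36 = 1/36
3j²(3 1 4; 0 0 0) = Δ·Π!·Σ² = 4/63  (sign +1)
sum: t=0:+1/720 = 1/720
3j²(3 1 4; -3 0 3) = Δ·Π!·Σ² = 1/36  (sign -1)
combine: 4πI² = 189·4/63·1/36 = 1/3
take √, sign -1: I = -0.16286750

-0.162868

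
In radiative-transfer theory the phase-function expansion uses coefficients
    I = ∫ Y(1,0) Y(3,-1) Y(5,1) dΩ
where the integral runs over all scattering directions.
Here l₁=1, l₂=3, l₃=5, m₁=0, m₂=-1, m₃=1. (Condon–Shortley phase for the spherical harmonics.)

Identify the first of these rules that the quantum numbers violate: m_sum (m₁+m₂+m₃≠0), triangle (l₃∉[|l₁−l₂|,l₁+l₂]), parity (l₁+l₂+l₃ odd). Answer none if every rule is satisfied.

triangle

azimuthal sum: 0 − 1 + 1 = 0  ✓
2 ≤ 5 ≤ 4 (triangle on l)  ✗
L = 1 + 3 + 5 = 9 (odd)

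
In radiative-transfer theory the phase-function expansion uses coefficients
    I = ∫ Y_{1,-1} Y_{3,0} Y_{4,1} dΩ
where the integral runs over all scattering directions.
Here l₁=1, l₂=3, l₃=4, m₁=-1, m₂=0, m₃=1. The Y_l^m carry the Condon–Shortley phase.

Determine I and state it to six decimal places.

Rules hold: Σm=0, L=8 even, 2≤4≤4.
N = 3·7·9 = 189
Δ = 0!·2!·6!/9! = 1/252
Racah Σ t=0..0: t=0:+1/36 = 1/36
⇒ 3j(1 3 4; 0 0 0)² = 4/63, sgn +1
Racah Σ t=0..0: t=0:+1/72 = 1/72
⇒ 3j(1 3 4; -1 0 1)² = 5/126, sgn -1
4πI² = N·(3j₀)²·(3jₘ)² = 10/21
I = -1·√(0.47619/4π) = -0.19466390

-0.194664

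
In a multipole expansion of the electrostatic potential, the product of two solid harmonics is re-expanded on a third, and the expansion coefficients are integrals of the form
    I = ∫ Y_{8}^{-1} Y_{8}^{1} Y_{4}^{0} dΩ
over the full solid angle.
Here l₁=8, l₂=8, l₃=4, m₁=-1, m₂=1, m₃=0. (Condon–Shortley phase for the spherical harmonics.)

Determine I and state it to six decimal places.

Rules hold: Σm=0, L=20 even, 0≤4≤16.
N = 17·17·9 = 2601
Δ = 12!·4!·4!/21! = 1/185175900
Racah Σ t=4..8: t=4:+1/557383680 t=5:−1/21772800 t=6:+1/8294400 t=7:−1/21772800 t=8:+1/557383680 = 1/30965760
⇒ 3j(8 8 4; 0 0 0)² = 36/4199, sgn +1
Racah Σ t=5..9: t=5:−1/348364800 t=6:+1/18662400 t=7:−1/9676800 t=8:+1/34836480 t=9:−1/1254113280 = -31/1254113280
⇒ 3j(8 8 4; -1 1 0)² = 961/151164, sgn -1
4πI² = N·(3j₀)²·(3jₘ)² = 8649/61009
I = -1·√(0.141766/4π) = -0.10621383

-0.106214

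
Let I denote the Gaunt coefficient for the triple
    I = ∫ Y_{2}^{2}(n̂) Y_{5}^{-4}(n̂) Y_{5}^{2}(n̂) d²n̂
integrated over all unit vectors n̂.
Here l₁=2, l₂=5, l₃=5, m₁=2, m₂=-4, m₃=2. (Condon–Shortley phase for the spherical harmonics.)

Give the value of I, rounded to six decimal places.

-0.137240

m-sum 0 ✓  L=12 even ✓  3≤5≤7 ✓
Π(2lᵢ+1) = 5×11×11 = 605
triangle coeff Δ(2,5,5) = 1/38610
Σ_t [0,2]: t=0:+1/2880 t=1:−1/576 t=2:+1/2880 = -1/960
(3j)²=10/429 [(2 5 5; 0 0 0)], sign=+1
Σ_t [0,0]: t=0:+1/20160 = 1/20160
(3j)²=12/715 [(2 5 5; 2 -4 2)], sign=-1
⇒ 4πI² = 40/169
I = (-1)√(40/169/(4π)) = -0.13724032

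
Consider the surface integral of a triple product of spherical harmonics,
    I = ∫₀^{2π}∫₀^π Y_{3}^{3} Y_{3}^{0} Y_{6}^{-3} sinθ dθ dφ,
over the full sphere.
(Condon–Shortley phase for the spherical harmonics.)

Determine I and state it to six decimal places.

-0.108647

m-sum 0 ✓  L=12 even ✓  0≤6≤6 ✓
Π(2lᵢ+1) = 7×7×13 = 637
triangle coeff Δ(3,3,6) = 1/12012
Σ_t [0,0]: t=0:+1/1296 = 1/1296
(3j)²=100/3003 [(3 3 6; 0 0 0)], sign=+1
Σ_t [0,0]: t=0:+1/25920 = 1/25920
(3j)²=1/143 [(3 3 6; 3 0 -3)], sign=-1
⇒ 4πI² = 700/4719
I = (-1)√(700/4719/(4π)) = -0.10864734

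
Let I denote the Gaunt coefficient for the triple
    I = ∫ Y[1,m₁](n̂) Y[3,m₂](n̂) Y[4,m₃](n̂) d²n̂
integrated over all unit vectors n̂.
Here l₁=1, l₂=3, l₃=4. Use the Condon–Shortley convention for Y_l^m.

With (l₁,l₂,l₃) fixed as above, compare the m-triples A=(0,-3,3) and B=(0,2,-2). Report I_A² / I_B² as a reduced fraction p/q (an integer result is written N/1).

Shared (l₁,l₂,l₃)=(1,3,4): N and (l;000)² cancel in I_A²/I_B².
A: Δ = 0!·2!·6!/9! = 1/252; Racah Σ t=0..0: t=0:+1/720 = 1/720; ⇒ 3j(1 3 4; 0 -3 3)² = 1/36, sgn -1
B: Δ = 0!·2!·6!/9! = 1/252; Racah Σ t=0..0: t=0:+1/120 = 1/120; ⇒ 3j(1 3 4; 0 2 -2)² = 1/21, sgn +1
I_A²/I_B² = (1/36)/(1/21) = 7/12

7/12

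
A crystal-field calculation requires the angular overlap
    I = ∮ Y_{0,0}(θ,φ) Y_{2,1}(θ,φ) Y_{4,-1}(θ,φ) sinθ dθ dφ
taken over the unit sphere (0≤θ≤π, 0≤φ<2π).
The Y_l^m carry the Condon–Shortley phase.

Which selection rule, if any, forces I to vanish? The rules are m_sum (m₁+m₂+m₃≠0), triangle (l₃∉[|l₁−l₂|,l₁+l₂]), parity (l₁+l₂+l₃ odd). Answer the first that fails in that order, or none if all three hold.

m₁+m₂+m₃ = 0 + 1 − 1 = 0  ✓
triangle: |0−2|=2 ≤ l₃=4 ≤ 0+2=2  ✗
parity: l₁+l₂+l₃ = 6 is even

triangle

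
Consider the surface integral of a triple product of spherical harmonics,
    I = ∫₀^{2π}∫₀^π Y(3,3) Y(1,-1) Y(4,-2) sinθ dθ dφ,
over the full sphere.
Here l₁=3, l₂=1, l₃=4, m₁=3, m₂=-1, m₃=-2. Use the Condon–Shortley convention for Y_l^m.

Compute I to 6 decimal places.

Checks pass: Σm=0; 8 even; l₃=4∈[2,4].
(2·3+1)(2·1+1)(2·4+1) = 189
Δ: 0! 6! 2! / 9! → 1/252
sum: t=0:+1/36 = 1/36
3j²(3 1 4; 0 0 0) = Δ·Π!·Σ² = 4/63  (sign +1)
sum: t=0:+1/1440 = 1/1440
3j²(3 1 4; 3 -1 -2) = Δ·Π!·Σ² = 1/252  (sign +1)
combine: 4πI² = 189·4/63·1/252 = 1/21
take √, sign +1: I = 0.06155813

0.061558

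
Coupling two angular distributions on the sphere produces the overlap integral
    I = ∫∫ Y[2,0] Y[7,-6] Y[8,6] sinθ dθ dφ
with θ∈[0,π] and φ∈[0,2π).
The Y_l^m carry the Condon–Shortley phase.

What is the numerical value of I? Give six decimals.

0.000000

l₁+l₂+l₃=17 is odd: 3j(l;000)=0 ⇒ I=0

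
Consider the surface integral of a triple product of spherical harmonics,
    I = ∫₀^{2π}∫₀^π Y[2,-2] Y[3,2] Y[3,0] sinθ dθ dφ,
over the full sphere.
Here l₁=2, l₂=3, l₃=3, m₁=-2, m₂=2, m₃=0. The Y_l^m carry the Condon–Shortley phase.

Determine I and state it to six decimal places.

Rules hold: Σm=0, L=8 even, 1≤3≤5.
N = 5·7·7 = 245
Δ = 2!·2!·4!/9! = 1/3780
Racah Σ t=0..2: t=0:+1/24 t=1:−1/4 t=2:+1/24 = -1/6
⇒ 3j(2 3 3; 0 0 0)² = 4/105, sgn +1
Racah Σ t=2..2: t=2:+1/24 = 1/24
⇒ 3j(2 3 3; -2 2 0)² = 1/21, sgn -1
4πI² = N·(3j₀)²·(3jₘ)² = 4/9
I = -1·√(0.444444/4π) = -0.18806319

-0.188063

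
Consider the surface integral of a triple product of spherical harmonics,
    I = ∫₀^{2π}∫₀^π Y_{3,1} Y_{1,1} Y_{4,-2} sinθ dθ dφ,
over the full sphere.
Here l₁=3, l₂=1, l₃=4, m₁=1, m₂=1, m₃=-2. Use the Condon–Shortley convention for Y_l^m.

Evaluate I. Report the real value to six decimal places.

Rules hold: Σm=0, L=8 even, 2≤4≤4.
N = 7·3·9 = 189
Δ = 0!·6!·2!/9! = 1/252
Racah Σ t=0..0: t=0:+1/36 = 1/36
⇒ 3j(3 1 4; 0 0 0)² = 4/63, sgn +1
Racah Σ t=0..0: t=0:+1/96 = 1/96
⇒ 3j(3 1 4; 1 1 -2)² = 5/84, sgn +1
4πI² = N·(3j₀)²·(3jₘ)² = 5/7
I = +1·√(0.714286/4π) = 0.23841361

0.238414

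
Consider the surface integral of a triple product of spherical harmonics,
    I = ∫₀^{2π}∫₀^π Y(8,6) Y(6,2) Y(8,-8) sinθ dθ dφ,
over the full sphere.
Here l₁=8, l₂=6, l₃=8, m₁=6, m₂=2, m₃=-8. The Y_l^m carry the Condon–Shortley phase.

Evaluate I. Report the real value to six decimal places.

m-sum 0 ✓  L=22 even ✓  2≤8≤14 ✓
Π(2lᵢ+1) = 17×13×17 = 3757
triangle coeff Δ(8,6,8) = 1/13742520792
Σ_t [0,6]: t=0:+1/41803776000 t=1:−1/435456000 t=2:+1/39813120 t=3:−1/18662400 t=4:+1/39813120 t=5:−1/435456000 t=6:+1/41803776000 = -11/1393459200
(3j)²=600/96577 [(8 6 8; 0 0 0)], sign=-1
Σ_t [2,2]: t=2:+1/125411328000 = 1/125411328000
(3j)²=364/22287 [(8 6 8; 6 2 -8)], sign=+1
⇒ 4πI² = 72800/190969
I = (-1)√(72800/190969/(4π)) = -0.17417239

-0.174172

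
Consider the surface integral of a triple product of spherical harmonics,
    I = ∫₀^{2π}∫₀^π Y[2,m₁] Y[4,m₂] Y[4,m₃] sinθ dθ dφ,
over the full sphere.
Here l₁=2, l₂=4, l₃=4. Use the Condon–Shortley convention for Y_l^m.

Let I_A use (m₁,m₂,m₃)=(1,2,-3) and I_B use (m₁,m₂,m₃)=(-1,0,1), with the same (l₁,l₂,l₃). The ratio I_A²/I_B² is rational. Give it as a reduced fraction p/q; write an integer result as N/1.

l's match ⇒ only the (l;m) 3-j factors differ between A and B.
A: triangle coeff Δ(2,4,4) = 1/13860; Σ_t [0,1]: t=0:+1/1440 t=1:−1/240 = -1/288; (3j)²=5/132 [(2 4 4; 1 2 -3)], sign=+1
B: triangle coeff Δ(2,4,4) = 1/13860; Σ_t [1,2]: t=1:−1/72 t=2:+1/96 = -1/288; (3j)²=1/462 [(2 4 4; -1 0 1)], sign=+1
I_A²/I_B² = (5/132)/(1/462) = 35/2

35/2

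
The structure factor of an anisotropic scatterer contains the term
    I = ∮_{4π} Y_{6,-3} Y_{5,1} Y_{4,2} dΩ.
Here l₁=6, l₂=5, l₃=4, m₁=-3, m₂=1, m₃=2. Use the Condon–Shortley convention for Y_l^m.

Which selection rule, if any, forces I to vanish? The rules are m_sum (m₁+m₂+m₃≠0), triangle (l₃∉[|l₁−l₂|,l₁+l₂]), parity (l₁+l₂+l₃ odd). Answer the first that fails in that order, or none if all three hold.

parity

m₁+m₂+m₃ = -3 + 1 + 2 = 0  ✓
triangle: |6−5|=1 ≤ l₃=4 ≤ 6+5=11  ✓
parity: l₁+l₂+l₃ = 15 is odd  ✗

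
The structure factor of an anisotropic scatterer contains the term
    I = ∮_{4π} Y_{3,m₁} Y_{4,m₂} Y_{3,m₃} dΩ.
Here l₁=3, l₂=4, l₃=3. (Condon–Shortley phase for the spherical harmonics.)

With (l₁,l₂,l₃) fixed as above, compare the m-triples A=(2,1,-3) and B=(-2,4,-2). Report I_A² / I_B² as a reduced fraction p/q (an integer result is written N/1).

l's match ⇒ only the (l;m) 3-j factors differ between A and B.
A: triangle coeff Δ(3,4,3) = 1/34650; Σ_t [1,1]: t=1:−1/288 = -1/288; (3j)²=5/231 [(3 4 3; 2 1 -3)], sign=-1
B: triangle coeff Δ(3,4,3) = 1/34650; Σ_t [4,4]: t=4:+1/576 = 1/576; (3j)²=5/99 [(3 4 3; -2 4 -2)], sign=-1
I_A²/I_B² = (5/231)/(5/99) = 3/7

3/7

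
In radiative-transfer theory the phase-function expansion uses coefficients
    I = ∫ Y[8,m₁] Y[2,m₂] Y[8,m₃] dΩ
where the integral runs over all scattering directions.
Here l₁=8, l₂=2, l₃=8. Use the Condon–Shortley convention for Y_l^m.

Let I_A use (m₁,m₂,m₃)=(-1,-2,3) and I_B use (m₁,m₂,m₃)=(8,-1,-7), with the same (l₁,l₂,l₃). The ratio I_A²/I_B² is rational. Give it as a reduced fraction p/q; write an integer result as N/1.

Same 8,2,8: normalisation and zero-m 3j drop out of the ratio.
A: Δ: 2! 14! 2! / 19! → 1/348840; sum: t=0:+1/174182400 = 1/174182400; 3j²(8 2 8; -1 -2 3) = Δ·Π!·Σ² = 77/3876  (sign -1)
B: Δ: 2! 14! 2! / 19! → 1/348840; sum: t=0:+1/174356582400 = 1/174356582400; 3j²(8 2 8; 8 -1 -7) = Δ·Π!·Σ² = 5/323  (sign -1)
I_A²/I_B² = (77/3876)/(5/323) = 77/60

77/60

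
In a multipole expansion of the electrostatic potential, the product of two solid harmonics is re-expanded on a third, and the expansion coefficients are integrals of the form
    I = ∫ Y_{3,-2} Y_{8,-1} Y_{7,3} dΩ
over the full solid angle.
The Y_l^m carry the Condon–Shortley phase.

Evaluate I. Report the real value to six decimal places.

0.166232

Rules hold: Σm=0, L=18 even, 5≤7≤11.
N = 7·17·15 = 1785
Δ = 4!·2!·12!/19! = 1/5290740
Racah Σ t=1..3: t=1:−1/7257600 t=2:+1/2073600 t=3:−1/7257600 = 1/4838400
⇒ 3j(3 8 7; 0 0 0)² = 252/20995, sgn -1
Racah Σ t=3..4: t=3:−1/11612160 t=4:+1/52254720 = -1/14929920
⇒ 3j(3 8 7; -2 -1 3)² = 1225/75582, sgn -1
4πI² = N·(3j₀)²·(3jₘ)² = 360150/1037153
I = +1·√(0.347249/4π) = 0.16623228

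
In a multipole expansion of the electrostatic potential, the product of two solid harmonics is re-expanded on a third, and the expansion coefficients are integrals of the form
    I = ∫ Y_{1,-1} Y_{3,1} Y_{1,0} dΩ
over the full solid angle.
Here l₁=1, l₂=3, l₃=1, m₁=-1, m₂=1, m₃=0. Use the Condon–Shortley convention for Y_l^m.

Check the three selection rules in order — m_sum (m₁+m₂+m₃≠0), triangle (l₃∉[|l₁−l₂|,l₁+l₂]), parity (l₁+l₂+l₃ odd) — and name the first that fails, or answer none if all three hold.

triangle

m₁+m₂+m₃ = -1 + 1 + 0 = 0  ✓
triangle: |1−3|=2 ≤ l₃=1 ≤ 1+3=4  ✗
parity: l₁+l₂+l₃ = 5 is odd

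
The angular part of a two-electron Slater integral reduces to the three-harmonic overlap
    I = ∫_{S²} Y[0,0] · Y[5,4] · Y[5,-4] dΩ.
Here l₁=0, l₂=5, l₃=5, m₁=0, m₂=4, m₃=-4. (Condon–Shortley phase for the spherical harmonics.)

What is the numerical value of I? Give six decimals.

0.282095

Checks pass: Σm=0; 10 even; l₃=5∈[5,5].
(2·0+1)(2·5+1)(2·5+1) = 121
Δ: 0! 0! 10! / 11! → 1/11
sum: t=0:+1/14400 = 1/14400
3j²(0 5 5; 0 0 0) = Δ·Π!·Σ² = 1/11  (sign -1)
sum: t=0:+1/362880 = 1/362880
3j²(0 5 5; 0 4 -4) = Δ·Π!·Σ² = 1/11  (sign -1)
combine: 4πI² = 121·1/11·1/11 = 1/1
take √, sign +1: I = 0.28209479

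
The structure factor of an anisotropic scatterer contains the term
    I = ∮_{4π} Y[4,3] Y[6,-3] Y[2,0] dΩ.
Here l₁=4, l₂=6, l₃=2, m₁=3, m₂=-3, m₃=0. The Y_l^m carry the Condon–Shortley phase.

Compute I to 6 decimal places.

m-sum 0 ✓  L=12 even ✓  2≤2≤10 ✓
Π(2lᵢ+1) = 9×13×5 = 585
triangle coeff Δ(4,6,2) = 1/6435
Σ_t [4,4]: t=4:+1/2304 = 1/2304
(3j)²=5/143 [(4 6 2; 0 0 0)], sign=+1
Σ_t [1,1]: t=1:−1/20160 = -1/20160
(3j)²=12/715 [(4 6 2; 3 -3 0)], sign=-1
⇒ 4πI² = 540/1573
I = (-1)√(540/1573/(4π)) = -0.16528277

-0.165283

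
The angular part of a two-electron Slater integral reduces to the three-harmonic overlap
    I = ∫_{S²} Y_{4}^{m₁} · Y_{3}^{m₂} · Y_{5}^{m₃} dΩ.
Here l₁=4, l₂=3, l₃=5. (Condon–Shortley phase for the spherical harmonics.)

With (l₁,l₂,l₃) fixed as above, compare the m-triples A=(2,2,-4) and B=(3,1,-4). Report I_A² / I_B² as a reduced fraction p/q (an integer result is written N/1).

80/7

l's match ⇒ only the (l;m) 3-j factors differ between A and B.
A: triangle coeff Δ(4,3,5) = 1/180180; Σ_t [1,2]: t=1:−1/2880 t=2:+1/8640 = -1/4320; (3j)²=8/429 [(4 3 5; 2 2 -4)], sign=+1
B: triangle coeff Δ(4,3,5) = 1/180180; Σ_t [0,1]: t=0:+1/5760 t=1:−1/4320 = -1/17280; (3j)²=7/4290 [(4 3 5; 3 1 -4)], sign=+1
I_A²/I_B² = (8/429)/(7/4290) = 80/7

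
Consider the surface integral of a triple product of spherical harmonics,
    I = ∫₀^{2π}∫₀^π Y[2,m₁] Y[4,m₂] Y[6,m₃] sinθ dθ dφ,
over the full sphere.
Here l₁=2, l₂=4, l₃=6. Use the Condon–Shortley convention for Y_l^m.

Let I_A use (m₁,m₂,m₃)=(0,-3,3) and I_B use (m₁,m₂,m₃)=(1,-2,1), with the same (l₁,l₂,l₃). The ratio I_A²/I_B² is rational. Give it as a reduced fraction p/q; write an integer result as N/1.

54/35

Same 2,4,6: normalisation and zero-m 3j drop out of the ratio.
A: Δ: 0! 4! 8! / 13! → 1/6435; sum: t=0:+1/20160 = 1/20160; 3j²(2 4 6; 0 -3 3) = Δ·Π!·Σ² = 12/715  (sign -1)
B: Δ: 0! 4! 8! / 13! → 1/6435; sum: t=0:+1/8640 = 1/8640; 3j²(2 4 6; 1 -2 1) = Δ·Π!·Σ² = 14/1287  (sign -1)
I_A²/I_B² = (12/715)/(14/1287) = 54/35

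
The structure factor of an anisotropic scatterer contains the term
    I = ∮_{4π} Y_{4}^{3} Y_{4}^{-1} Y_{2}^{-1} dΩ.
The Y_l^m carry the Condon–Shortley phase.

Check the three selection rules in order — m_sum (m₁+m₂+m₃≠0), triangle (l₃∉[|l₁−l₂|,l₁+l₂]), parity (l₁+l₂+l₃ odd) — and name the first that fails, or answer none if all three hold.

m₁+m₂+m₃ = 3 − 1 − 1 = 1  ✗
triangle: |4−4|=0 ≤ l₃=2 ≤ 4+4=8
parity: l₁+l₂+l₃ = 10 is even

m_sum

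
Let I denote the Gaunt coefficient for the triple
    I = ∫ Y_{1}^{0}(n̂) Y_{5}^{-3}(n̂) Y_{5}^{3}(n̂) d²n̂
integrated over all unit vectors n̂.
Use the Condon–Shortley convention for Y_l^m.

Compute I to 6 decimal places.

0.000000

Σlᵢ=11 odd — θ-integrand is odd under cosθ→−cosθ; I=0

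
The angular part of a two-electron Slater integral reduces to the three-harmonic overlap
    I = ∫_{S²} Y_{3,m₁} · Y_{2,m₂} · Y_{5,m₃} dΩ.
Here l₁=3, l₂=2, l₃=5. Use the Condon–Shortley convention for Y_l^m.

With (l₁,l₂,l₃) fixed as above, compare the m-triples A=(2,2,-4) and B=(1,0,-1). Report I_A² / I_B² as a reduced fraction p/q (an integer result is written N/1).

Shared (l₁,l₂,l₃)=(3,2,5): N and (l;000)² cancel in I_A²/I_B².
A: Δ = 0!·6!·4!/11! = 1/2310; Racah Σ t=0..0: t=0:+1/2880 = 1/2880; ⇒ 3j(3 2 5; 2 2 -4)² = 3/55, sgn -1
B: Δ = 0!·6!·4!/11! = 1/2310; Racah Σ t=0..0: t=0:+1/192 = 1/192; ⇒ 3j(3 2 5; 1 0 -1)² = 3/77, sgn +1
I_A²/I_B² = (3/55)/(3/77) = 7/5

7/5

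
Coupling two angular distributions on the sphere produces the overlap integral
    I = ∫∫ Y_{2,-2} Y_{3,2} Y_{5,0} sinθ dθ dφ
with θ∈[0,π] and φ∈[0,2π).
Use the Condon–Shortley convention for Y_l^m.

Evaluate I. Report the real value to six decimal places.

0.053579

Rules hold: Σm=0, L=10 even, 1≤5≤5.
N = 5·7·11 = 385
Δ = 0!·4!·6!/11! = 1/2310
Racah Σ t=0..0: t=0:+1/144 = 1/144
⇒ 3j(2 3 5; 0 0 0)² = 10/231, sgn -1
Racah Σ t=0..0: t=0:+1/2880 = 1/2880
⇒ 3j(2 3 5; -2 2 0)² = 1/462, sgn -1
4πI² = N·(3j₀)²·(3jₘ)² = 25/693
I = +1·√(0.036075/4π) = 0.05357948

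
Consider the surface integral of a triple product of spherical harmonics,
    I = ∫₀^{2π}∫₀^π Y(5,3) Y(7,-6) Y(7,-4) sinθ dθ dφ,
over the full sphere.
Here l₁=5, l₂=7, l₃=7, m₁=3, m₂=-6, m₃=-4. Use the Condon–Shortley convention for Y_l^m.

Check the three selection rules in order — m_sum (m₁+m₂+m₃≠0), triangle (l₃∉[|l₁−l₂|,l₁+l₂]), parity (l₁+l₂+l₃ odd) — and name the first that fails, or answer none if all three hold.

m_sum

m₁+m₂+m₃ = 3 − 6 − 4 = -7  ✗
triangle: |5−7|=2 ≤ l₃=7 ≤ 5+7=12
parity: l₁+l₂+l₃ = 19 is odd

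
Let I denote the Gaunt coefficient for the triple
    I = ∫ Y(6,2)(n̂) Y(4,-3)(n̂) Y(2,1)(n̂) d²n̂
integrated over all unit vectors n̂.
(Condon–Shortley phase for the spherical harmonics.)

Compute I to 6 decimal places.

Checks pass: Σm=0; 12 even; l₃=2∈[2,10].
(2·6+1)(2·4+1)(2·2+1) = 585
Δ: 8! 4! 0! / 13! → 1/6435
sum: t=4:+1/2304 = 1/2304
3j²(6 4 2; 0 0 0) = Δ·Π!·Σ² = 5/143  (sign +1)
sum: t=1:−1/30240 = -1/30240
3j²(6 4 2; 2 -3 1) = Δ·Π!·Σ² = 32/6435  (sign +1)
combine: 4πI² = 585·5/143·32/6435 = 160/1573
take √, sign +1: I = 0.08996855

0.089969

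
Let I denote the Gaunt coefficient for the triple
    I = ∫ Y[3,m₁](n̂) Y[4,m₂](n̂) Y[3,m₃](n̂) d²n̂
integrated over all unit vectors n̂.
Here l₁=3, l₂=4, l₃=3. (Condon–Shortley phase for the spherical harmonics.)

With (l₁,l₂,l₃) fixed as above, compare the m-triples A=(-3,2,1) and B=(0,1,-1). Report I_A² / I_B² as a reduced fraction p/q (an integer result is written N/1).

Same 3,4,3: normalisation and zero-m 3j drop out of the ratio.
A: Δ: 4! 2! 4! / 11! → 1/34650; sum: t=4:+1/192 = 1/192; 3j²(3 4 3; -3 2 1) = Δ·Π!·Σ² = 3/77  (sign +1)
B: Δ: 4! 2! 4! / 11! → 1/34650; sum: t=1:−1/288 t=2:+1/24 t=3:−1/48 = 5/288; 3j²(3 4 3; 0 1 -1) = Δ·Π!·Σ² = 5/462  (sign +1)
I_A²/I_B² = (3/77)/(5/462) = 18/5

18/5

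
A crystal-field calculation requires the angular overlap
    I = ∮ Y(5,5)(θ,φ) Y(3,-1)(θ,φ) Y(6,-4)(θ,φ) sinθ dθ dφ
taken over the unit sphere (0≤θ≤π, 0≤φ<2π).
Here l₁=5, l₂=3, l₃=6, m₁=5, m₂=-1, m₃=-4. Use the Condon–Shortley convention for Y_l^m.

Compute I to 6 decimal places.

-0.152880

m-sum 0 ✓  L=14 even ✓  2≤6≤8 ✓
Π(2lᵢ+1) = 11×7×13 = 1001
triangle coeff Δ(5,3,6) = 1/675675
Σ_t [0,2]: t=0:+1/8640 t=1:−1/2304 t=2:+1/8640 = -7/34560
(3j)²=7/429 [(5 3 6; 0 0 0)], sign=-1
Σ_t [0,0]: t=0:+1/322560 = 1/322560
(3j)²=18/1001 [(5 3 6; 5 -1 -4)], sign=+1
⇒ 4πI² = 42/143
I = (-1)√(42/143/(4π)) = -0.15288036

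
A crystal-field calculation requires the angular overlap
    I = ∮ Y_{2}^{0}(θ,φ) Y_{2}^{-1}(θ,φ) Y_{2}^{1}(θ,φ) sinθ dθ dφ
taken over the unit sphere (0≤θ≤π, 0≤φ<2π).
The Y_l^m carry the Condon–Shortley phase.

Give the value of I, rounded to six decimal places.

-0.090112

m-sum 0 ✓  L=6 even ✓  0≤2≤4 ✓
Π(2lᵢ+1) = 5×5×5 = 125
triangle coeff Δ(2,2,2) = 1/630
Σ_t [0,2]: t=0:+1/8 t=1:−1/1 t=2:+1/8 = -3/4
(3j)²=2/35 [(2 2 2; 0 0 0)], sign=-1
Σ_t [0,1]: t=0:+1/4 t=1:−1/2 = -1/4
(3j)²=1/70 [(2 2 2; 0 -1 1)], sign=+1
⇒ 4πI² = 5/49
I = (-1)√(5/49/(4π)) = -0.09011188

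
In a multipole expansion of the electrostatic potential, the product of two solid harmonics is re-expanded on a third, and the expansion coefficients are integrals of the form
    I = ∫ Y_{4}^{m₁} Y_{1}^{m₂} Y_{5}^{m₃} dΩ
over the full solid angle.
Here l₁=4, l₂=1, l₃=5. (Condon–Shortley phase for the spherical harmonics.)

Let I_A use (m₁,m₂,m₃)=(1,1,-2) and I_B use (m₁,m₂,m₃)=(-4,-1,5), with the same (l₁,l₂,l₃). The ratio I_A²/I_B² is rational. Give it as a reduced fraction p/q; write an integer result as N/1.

Same 4,1,5: normalisation and zero-m 3j drop out of the ratio.
A: Δ: 0! 8! 2! / 11! → 1/495; sum: t=0:+1/1440 = 1/1440; 3j²(4 1 5; 1 1 -2) = Δ·Π!·Σ² = 7/165  (sign -1)
B: Δ: 0! 8! 2! / 11! → 1/495; sum: t=0:+1/80640 = 1/80640; 3j²(4 1 5; -4 -1 5) = Δ·Π!·Σ² = 1/11  (sign +1)
I_A²/I_B² = (7/165)/(1/11) = 7/15

7/15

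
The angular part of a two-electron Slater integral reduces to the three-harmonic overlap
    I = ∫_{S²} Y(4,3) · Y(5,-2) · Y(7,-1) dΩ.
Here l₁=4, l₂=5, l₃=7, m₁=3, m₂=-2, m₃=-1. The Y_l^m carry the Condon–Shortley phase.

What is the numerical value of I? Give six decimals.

0.159382

Rules hold: Σm=0, L=16 even, 1≤7≤9.
N = 9·11·15 = 1485
Δ = 2!·6!·8!/17! = 1/6126120
Racah Σ t=0..2: t=0:+1/69120 t=1:−1/20736 t=2:+1/69120 = -1/51840
⇒ 3j(4 5 7; 0 0 0)² = 280/21879, sgn +1
Racah Σ t=0..1: t=0:+1/172800 t=1:−1/1036800 = 1/207360
⇒ 3j(4 5 7; 3 -2 -1)² = 245/14586, sgn +1
4πI² = N·(3j₀)²·(3jₘ)² = 171500/537251
I = +1·√(0.319218/4π) = 0.15938172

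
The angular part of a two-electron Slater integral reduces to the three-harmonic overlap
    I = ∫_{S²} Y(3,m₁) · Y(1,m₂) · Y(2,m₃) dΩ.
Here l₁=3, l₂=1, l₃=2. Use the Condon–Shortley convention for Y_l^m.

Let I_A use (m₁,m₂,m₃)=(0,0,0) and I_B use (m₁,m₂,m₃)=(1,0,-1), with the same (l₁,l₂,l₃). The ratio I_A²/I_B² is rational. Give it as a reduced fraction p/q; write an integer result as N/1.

9/8

Same 3,1,2: normalisation and zero-m 3j drop out of the ratio.
A: Δ: 2! 4! 0! / 7! → 1/105; sum: t=1:−1/4 = -1/4; 3j²(3 1 2; 0 0 0) = Δ·Π!·Σ² = 3/35  (sign -1)
B: Δ: 2! 4! 0! / 7! → 1/105; sum: t=1:−1/6 = -1/6; 3j²(3 1 2; 1 0 -1) = Δ·Π!·Σ² = 8/105  (sign +1)
I_A²/I_B² = (3/35)/(8/105) = 9/8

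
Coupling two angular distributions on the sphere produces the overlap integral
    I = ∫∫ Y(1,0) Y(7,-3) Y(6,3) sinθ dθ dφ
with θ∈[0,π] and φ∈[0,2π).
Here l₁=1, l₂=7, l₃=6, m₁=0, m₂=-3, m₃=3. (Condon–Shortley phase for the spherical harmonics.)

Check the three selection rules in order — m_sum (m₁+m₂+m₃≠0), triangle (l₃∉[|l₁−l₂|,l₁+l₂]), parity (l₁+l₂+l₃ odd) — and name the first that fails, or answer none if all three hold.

m₁+m₂+m₃ = 0 − 3 + 3 = 0  ✓
triangle: |1−7|=6 ≤ l₃=6 ≤ 1+7=8  ✓
parity: l₁+l₂+l₃ = 14 is even  ✓

none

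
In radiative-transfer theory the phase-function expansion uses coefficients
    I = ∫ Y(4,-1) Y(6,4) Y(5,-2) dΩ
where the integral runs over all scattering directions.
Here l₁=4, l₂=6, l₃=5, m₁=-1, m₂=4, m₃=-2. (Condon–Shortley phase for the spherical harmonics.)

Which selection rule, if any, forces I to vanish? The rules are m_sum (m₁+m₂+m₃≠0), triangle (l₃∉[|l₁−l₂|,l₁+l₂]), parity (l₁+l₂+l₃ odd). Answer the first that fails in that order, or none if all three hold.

m_sum

azimuthal sum: -1 + 4 − 2 = 1  ✗
2 ≤ 5 ≤ 10 (triangle on l)
L = 4 + 6 + 5 = 15 (odd)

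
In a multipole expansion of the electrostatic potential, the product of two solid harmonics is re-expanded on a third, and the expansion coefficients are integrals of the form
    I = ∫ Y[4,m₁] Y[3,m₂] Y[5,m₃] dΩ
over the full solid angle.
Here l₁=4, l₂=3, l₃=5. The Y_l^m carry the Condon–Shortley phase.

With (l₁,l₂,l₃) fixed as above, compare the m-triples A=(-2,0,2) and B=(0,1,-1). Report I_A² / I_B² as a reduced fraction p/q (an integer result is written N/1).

Shared (l₁,l₂,l₃)=(4,3,5): N and (l;000)² cancel in I_A²/I_B².
A: Δ = 2!·6!·4!/13! = 1/180180; Racah Σ t=0..2: t=0:+1/8640 t=1:−1/480 t=2:+1/576 = -1/4320; ⇒ 3j(4 3 5; -2 0 2)² = 1/2145, sgn +1
B: Δ = 2!·6!·4!/13! = 1/180180; Racah Σ t=0..2: t=0:+1/2304 t=1:−1/216 t=2:+1/384 = -11/6912; ⇒ 3j(4 3 5; 0 1 -1)² = 11/1638, sgn -1
I_A²/I_B² = (1/2145)/(11/1638) = 42/605

42/605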